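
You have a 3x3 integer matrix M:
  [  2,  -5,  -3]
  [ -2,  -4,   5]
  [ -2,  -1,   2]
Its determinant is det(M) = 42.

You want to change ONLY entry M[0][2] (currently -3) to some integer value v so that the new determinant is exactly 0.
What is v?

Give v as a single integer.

det is linear in entry M[0][2]: det = old_det + (v - -3) * C_02
Cofactor C_02 = -6
Want det = 0: 42 + (v - -3) * -6 = 0
  (v - -3) = -42 / -6 = 7
  v = -3 + (7) = 4

Answer: 4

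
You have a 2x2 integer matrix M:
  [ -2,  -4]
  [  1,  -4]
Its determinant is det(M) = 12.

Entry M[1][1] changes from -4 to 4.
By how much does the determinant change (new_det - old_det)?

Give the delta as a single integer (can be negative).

Answer: -16

Derivation:
Cofactor C_11 = -2
Entry delta = 4 - -4 = 8
Det delta = entry_delta * cofactor = 8 * -2 = -16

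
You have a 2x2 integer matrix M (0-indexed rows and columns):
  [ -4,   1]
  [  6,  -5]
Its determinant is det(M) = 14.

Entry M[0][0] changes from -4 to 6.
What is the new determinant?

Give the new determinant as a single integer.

det is linear in row 0: changing M[0][0] by delta changes det by delta * cofactor(0,0).
Cofactor C_00 = (-1)^(0+0) * minor(0,0) = -5
Entry delta = 6 - -4 = 10
Det delta = 10 * -5 = -50
New det = 14 + -50 = -36

Answer: -36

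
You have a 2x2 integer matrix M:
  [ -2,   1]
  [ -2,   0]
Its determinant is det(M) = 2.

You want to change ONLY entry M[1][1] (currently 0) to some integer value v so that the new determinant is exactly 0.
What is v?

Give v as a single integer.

det is linear in entry M[1][1]: det = old_det + (v - 0) * C_11
Cofactor C_11 = -2
Want det = 0: 2 + (v - 0) * -2 = 0
  (v - 0) = -2 / -2 = 1
  v = 0 + (1) = 1

Answer: 1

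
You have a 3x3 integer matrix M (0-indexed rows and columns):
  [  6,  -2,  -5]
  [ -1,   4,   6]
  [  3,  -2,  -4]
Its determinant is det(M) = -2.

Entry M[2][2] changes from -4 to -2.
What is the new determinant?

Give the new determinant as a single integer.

Answer: 42

Derivation:
det is linear in row 2: changing M[2][2] by delta changes det by delta * cofactor(2,2).
Cofactor C_22 = (-1)^(2+2) * minor(2,2) = 22
Entry delta = -2 - -4 = 2
Det delta = 2 * 22 = 44
New det = -2 + 44 = 42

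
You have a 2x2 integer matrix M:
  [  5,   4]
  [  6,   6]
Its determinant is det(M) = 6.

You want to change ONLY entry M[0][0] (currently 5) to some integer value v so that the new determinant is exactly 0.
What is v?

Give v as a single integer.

det is linear in entry M[0][0]: det = old_det + (v - 5) * C_00
Cofactor C_00 = 6
Want det = 0: 6 + (v - 5) * 6 = 0
  (v - 5) = -6 / 6 = -1
  v = 5 + (-1) = 4

Answer: 4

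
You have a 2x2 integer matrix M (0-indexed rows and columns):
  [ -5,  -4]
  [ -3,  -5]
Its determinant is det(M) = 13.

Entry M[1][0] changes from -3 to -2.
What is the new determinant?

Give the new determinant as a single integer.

Answer: 17

Derivation:
det is linear in row 1: changing M[1][0] by delta changes det by delta * cofactor(1,0).
Cofactor C_10 = (-1)^(1+0) * minor(1,0) = 4
Entry delta = -2 - -3 = 1
Det delta = 1 * 4 = 4
New det = 13 + 4 = 17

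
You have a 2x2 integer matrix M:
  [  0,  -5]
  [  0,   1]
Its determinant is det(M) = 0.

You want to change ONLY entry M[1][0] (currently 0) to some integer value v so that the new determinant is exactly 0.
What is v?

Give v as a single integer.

det is linear in entry M[1][0]: det = old_det + (v - 0) * C_10
Cofactor C_10 = 5
Want det = 0: 0 + (v - 0) * 5 = 0
  (v - 0) = 0 / 5 = 0
  v = 0 + (0) = 0

Answer: 0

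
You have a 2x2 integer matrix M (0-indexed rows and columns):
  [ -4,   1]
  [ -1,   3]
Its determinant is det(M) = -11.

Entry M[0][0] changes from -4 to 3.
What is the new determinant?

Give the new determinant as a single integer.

Answer: 10

Derivation:
det is linear in row 0: changing M[0][0] by delta changes det by delta * cofactor(0,0).
Cofactor C_00 = (-1)^(0+0) * minor(0,0) = 3
Entry delta = 3 - -4 = 7
Det delta = 7 * 3 = 21
New det = -11 + 21 = 10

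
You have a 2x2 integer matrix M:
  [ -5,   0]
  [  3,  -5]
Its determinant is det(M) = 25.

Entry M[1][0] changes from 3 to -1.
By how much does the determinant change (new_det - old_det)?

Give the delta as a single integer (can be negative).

Cofactor C_10 = 0
Entry delta = -1 - 3 = -4
Det delta = entry_delta * cofactor = -4 * 0 = 0

Answer: 0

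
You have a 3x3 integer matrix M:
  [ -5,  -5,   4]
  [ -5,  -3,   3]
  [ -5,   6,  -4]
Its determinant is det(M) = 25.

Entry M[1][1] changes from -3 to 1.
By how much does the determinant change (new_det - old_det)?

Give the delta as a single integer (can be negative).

Answer: 160

Derivation:
Cofactor C_11 = 40
Entry delta = 1 - -3 = 4
Det delta = entry_delta * cofactor = 4 * 40 = 160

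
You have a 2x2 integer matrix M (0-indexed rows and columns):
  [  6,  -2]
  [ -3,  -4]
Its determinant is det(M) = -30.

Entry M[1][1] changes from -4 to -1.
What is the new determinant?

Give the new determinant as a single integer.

Answer: -12

Derivation:
det is linear in row 1: changing M[1][1] by delta changes det by delta * cofactor(1,1).
Cofactor C_11 = (-1)^(1+1) * minor(1,1) = 6
Entry delta = -1 - -4 = 3
Det delta = 3 * 6 = 18
New det = -30 + 18 = -12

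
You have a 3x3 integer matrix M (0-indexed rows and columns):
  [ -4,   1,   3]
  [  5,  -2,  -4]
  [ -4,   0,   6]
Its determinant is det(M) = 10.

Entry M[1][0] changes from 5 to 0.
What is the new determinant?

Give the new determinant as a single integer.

det is linear in row 1: changing M[1][0] by delta changes det by delta * cofactor(1,0).
Cofactor C_10 = (-1)^(1+0) * minor(1,0) = -6
Entry delta = 0 - 5 = -5
Det delta = -5 * -6 = 30
New det = 10 + 30 = 40

Answer: 40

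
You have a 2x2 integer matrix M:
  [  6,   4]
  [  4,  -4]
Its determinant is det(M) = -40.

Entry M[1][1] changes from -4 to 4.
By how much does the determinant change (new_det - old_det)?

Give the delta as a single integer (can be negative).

Answer: 48

Derivation:
Cofactor C_11 = 6
Entry delta = 4 - -4 = 8
Det delta = entry_delta * cofactor = 8 * 6 = 48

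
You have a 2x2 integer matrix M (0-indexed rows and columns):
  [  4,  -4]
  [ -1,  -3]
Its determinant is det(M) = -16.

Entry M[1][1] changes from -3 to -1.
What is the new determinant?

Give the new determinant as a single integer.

det is linear in row 1: changing M[1][1] by delta changes det by delta * cofactor(1,1).
Cofactor C_11 = (-1)^(1+1) * minor(1,1) = 4
Entry delta = -1 - -3 = 2
Det delta = 2 * 4 = 8
New det = -16 + 8 = -8

Answer: -8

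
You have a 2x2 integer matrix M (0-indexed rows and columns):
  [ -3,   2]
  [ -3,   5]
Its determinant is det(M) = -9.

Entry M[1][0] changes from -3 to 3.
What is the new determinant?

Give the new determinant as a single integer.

Answer: -21

Derivation:
det is linear in row 1: changing M[1][0] by delta changes det by delta * cofactor(1,0).
Cofactor C_10 = (-1)^(1+0) * minor(1,0) = -2
Entry delta = 3 - -3 = 6
Det delta = 6 * -2 = -12
New det = -9 + -12 = -21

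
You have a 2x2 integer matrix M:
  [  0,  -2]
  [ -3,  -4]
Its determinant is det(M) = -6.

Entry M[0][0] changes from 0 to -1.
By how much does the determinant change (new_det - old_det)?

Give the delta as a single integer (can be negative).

Answer: 4

Derivation:
Cofactor C_00 = -4
Entry delta = -1 - 0 = -1
Det delta = entry_delta * cofactor = -1 * -4 = 4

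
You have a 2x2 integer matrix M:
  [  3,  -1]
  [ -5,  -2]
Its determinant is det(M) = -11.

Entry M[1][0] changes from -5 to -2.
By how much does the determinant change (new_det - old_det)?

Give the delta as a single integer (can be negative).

Cofactor C_10 = 1
Entry delta = -2 - -5 = 3
Det delta = entry_delta * cofactor = 3 * 1 = 3

Answer: 3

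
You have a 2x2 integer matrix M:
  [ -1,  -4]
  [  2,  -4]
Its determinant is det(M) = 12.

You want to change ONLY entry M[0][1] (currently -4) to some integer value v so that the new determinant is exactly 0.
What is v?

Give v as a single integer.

Answer: 2

Derivation:
det is linear in entry M[0][1]: det = old_det + (v - -4) * C_01
Cofactor C_01 = -2
Want det = 0: 12 + (v - -4) * -2 = 0
  (v - -4) = -12 / -2 = 6
  v = -4 + (6) = 2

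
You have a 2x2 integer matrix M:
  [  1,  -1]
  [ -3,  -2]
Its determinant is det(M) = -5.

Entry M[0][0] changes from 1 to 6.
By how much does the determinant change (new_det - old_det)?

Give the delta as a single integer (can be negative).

Answer: -10

Derivation:
Cofactor C_00 = -2
Entry delta = 6 - 1 = 5
Det delta = entry_delta * cofactor = 5 * -2 = -10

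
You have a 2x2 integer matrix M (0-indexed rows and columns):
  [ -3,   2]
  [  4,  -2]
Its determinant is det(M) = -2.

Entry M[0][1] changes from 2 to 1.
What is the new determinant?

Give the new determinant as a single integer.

det is linear in row 0: changing M[0][1] by delta changes det by delta * cofactor(0,1).
Cofactor C_01 = (-1)^(0+1) * minor(0,1) = -4
Entry delta = 1 - 2 = -1
Det delta = -1 * -4 = 4
New det = -2 + 4 = 2

Answer: 2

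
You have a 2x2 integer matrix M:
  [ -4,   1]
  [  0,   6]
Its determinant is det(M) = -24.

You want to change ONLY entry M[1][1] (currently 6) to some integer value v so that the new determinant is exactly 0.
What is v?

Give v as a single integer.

det is linear in entry M[1][1]: det = old_det + (v - 6) * C_11
Cofactor C_11 = -4
Want det = 0: -24 + (v - 6) * -4 = 0
  (v - 6) = 24 / -4 = -6
  v = 6 + (-6) = 0

Answer: 0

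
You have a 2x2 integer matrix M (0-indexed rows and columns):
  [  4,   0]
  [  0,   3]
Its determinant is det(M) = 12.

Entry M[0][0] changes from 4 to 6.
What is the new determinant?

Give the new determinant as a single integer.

det is linear in row 0: changing M[0][0] by delta changes det by delta * cofactor(0,0).
Cofactor C_00 = (-1)^(0+0) * minor(0,0) = 3
Entry delta = 6 - 4 = 2
Det delta = 2 * 3 = 6
New det = 12 + 6 = 18

Answer: 18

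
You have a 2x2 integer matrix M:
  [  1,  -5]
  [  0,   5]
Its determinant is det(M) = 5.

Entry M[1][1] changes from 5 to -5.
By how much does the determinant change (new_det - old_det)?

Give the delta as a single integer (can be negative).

Answer: -10

Derivation:
Cofactor C_11 = 1
Entry delta = -5 - 5 = -10
Det delta = entry_delta * cofactor = -10 * 1 = -10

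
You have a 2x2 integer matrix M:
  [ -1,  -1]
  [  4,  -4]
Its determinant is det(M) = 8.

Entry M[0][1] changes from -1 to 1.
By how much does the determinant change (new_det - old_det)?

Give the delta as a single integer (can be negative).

Answer: -8

Derivation:
Cofactor C_01 = -4
Entry delta = 1 - -1 = 2
Det delta = entry_delta * cofactor = 2 * -4 = -8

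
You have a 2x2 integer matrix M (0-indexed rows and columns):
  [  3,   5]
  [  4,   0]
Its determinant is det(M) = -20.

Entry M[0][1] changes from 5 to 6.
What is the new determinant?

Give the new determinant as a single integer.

det is linear in row 0: changing M[0][1] by delta changes det by delta * cofactor(0,1).
Cofactor C_01 = (-1)^(0+1) * minor(0,1) = -4
Entry delta = 6 - 5 = 1
Det delta = 1 * -4 = -4
New det = -20 + -4 = -24

Answer: -24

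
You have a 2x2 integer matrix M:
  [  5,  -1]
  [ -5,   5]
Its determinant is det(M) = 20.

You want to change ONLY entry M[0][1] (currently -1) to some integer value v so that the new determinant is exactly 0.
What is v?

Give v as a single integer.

Answer: -5

Derivation:
det is linear in entry M[0][1]: det = old_det + (v - -1) * C_01
Cofactor C_01 = 5
Want det = 0: 20 + (v - -1) * 5 = 0
  (v - -1) = -20 / 5 = -4
  v = -1 + (-4) = -5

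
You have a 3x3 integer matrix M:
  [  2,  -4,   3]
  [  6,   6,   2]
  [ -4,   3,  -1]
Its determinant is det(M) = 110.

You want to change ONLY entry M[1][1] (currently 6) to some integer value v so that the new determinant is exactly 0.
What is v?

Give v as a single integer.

Answer: -5

Derivation:
det is linear in entry M[1][1]: det = old_det + (v - 6) * C_11
Cofactor C_11 = 10
Want det = 0: 110 + (v - 6) * 10 = 0
  (v - 6) = -110 / 10 = -11
  v = 6 + (-11) = -5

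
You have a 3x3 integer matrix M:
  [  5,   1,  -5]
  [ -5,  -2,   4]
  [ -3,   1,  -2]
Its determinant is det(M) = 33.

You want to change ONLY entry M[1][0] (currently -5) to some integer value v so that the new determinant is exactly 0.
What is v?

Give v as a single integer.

Answer: 6

Derivation:
det is linear in entry M[1][0]: det = old_det + (v - -5) * C_10
Cofactor C_10 = -3
Want det = 0: 33 + (v - -5) * -3 = 0
  (v - -5) = -33 / -3 = 11
  v = -5 + (11) = 6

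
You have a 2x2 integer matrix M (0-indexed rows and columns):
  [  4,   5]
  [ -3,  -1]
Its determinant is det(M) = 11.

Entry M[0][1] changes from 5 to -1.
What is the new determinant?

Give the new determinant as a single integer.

det is linear in row 0: changing M[0][1] by delta changes det by delta * cofactor(0,1).
Cofactor C_01 = (-1)^(0+1) * minor(0,1) = 3
Entry delta = -1 - 5 = -6
Det delta = -6 * 3 = -18
New det = 11 + -18 = -7

Answer: -7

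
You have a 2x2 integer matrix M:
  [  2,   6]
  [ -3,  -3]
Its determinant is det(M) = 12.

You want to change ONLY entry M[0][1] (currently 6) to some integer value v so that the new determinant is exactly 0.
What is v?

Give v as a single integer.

Answer: 2

Derivation:
det is linear in entry M[0][1]: det = old_det + (v - 6) * C_01
Cofactor C_01 = 3
Want det = 0: 12 + (v - 6) * 3 = 0
  (v - 6) = -12 / 3 = -4
  v = 6 + (-4) = 2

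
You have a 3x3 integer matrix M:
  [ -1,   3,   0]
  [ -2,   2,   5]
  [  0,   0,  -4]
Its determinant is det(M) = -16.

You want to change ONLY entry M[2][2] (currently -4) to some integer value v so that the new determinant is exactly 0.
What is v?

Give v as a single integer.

Answer: 0

Derivation:
det is linear in entry M[2][2]: det = old_det + (v - -4) * C_22
Cofactor C_22 = 4
Want det = 0: -16 + (v - -4) * 4 = 0
  (v - -4) = 16 / 4 = 4
  v = -4 + (4) = 0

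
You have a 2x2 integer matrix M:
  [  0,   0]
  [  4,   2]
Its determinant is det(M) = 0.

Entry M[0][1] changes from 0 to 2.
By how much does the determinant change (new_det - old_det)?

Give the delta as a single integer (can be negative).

Cofactor C_01 = -4
Entry delta = 2 - 0 = 2
Det delta = entry_delta * cofactor = 2 * -4 = -8

Answer: -8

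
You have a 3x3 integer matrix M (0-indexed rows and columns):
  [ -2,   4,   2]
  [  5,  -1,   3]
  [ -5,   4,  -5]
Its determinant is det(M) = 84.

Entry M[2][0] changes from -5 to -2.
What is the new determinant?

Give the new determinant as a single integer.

Answer: 126

Derivation:
det is linear in row 2: changing M[2][0] by delta changes det by delta * cofactor(2,0).
Cofactor C_20 = (-1)^(2+0) * minor(2,0) = 14
Entry delta = -2 - -5 = 3
Det delta = 3 * 14 = 42
New det = 84 + 42 = 126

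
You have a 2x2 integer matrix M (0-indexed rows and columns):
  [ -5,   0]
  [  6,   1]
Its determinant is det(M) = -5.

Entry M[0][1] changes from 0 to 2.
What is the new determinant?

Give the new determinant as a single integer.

det is linear in row 0: changing M[0][1] by delta changes det by delta * cofactor(0,1).
Cofactor C_01 = (-1)^(0+1) * minor(0,1) = -6
Entry delta = 2 - 0 = 2
Det delta = 2 * -6 = -12
New det = -5 + -12 = -17

Answer: -17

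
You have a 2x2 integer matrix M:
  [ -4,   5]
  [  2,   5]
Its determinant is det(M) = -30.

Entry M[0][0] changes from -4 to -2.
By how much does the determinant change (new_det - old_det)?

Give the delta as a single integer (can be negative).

Answer: 10

Derivation:
Cofactor C_00 = 5
Entry delta = -2 - -4 = 2
Det delta = entry_delta * cofactor = 2 * 5 = 10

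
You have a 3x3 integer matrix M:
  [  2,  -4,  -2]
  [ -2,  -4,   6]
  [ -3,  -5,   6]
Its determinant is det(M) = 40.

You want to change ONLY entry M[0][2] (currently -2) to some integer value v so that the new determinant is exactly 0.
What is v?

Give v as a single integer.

Answer: 18

Derivation:
det is linear in entry M[0][2]: det = old_det + (v - -2) * C_02
Cofactor C_02 = -2
Want det = 0: 40 + (v - -2) * -2 = 0
  (v - -2) = -40 / -2 = 20
  v = -2 + (20) = 18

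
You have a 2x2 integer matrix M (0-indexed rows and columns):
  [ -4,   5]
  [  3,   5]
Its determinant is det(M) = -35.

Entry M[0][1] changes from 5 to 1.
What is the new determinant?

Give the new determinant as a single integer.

det is linear in row 0: changing M[0][1] by delta changes det by delta * cofactor(0,1).
Cofactor C_01 = (-1)^(0+1) * minor(0,1) = -3
Entry delta = 1 - 5 = -4
Det delta = -4 * -3 = 12
New det = -35 + 12 = -23

Answer: -23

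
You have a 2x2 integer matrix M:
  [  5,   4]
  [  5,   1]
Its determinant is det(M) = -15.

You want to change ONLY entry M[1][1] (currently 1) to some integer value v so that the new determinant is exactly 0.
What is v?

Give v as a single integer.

Answer: 4

Derivation:
det is linear in entry M[1][1]: det = old_det + (v - 1) * C_11
Cofactor C_11 = 5
Want det = 0: -15 + (v - 1) * 5 = 0
  (v - 1) = 15 / 5 = 3
  v = 1 + (3) = 4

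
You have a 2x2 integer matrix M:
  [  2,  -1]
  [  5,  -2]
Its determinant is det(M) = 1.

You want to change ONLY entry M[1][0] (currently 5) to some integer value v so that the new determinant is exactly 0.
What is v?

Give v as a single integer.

Answer: 4

Derivation:
det is linear in entry M[1][0]: det = old_det + (v - 5) * C_10
Cofactor C_10 = 1
Want det = 0: 1 + (v - 5) * 1 = 0
  (v - 5) = -1 / 1 = -1
  v = 5 + (-1) = 4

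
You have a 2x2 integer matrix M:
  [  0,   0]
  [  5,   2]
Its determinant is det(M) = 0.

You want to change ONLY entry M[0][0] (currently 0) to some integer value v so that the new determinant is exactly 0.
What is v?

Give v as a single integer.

det is linear in entry M[0][0]: det = old_det + (v - 0) * C_00
Cofactor C_00 = 2
Want det = 0: 0 + (v - 0) * 2 = 0
  (v - 0) = 0 / 2 = 0
  v = 0 + (0) = 0

Answer: 0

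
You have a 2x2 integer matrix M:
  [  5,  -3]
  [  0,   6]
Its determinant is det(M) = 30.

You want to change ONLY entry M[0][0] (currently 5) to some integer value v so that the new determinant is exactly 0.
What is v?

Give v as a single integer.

Answer: 0

Derivation:
det is linear in entry M[0][0]: det = old_det + (v - 5) * C_00
Cofactor C_00 = 6
Want det = 0: 30 + (v - 5) * 6 = 0
  (v - 5) = -30 / 6 = -5
  v = 5 + (-5) = 0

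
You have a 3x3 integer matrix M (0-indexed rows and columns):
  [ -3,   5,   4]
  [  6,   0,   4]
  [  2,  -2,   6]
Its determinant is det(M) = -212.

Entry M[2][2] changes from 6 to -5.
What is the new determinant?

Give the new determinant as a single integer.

Answer: 118

Derivation:
det is linear in row 2: changing M[2][2] by delta changes det by delta * cofactor(2,2).
Cofactor C_22 = (-1)^(2+2) * minor(2,2) = -30
Entry delta = -5 - 6 = -11
Det delta = -11 * -30 = 330
New det = -212 + 330 = 118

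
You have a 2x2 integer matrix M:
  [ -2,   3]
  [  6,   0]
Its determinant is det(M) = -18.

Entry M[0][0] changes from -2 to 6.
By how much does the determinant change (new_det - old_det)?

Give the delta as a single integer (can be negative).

Answer: 0

Derivation:
Cofactor C_00 = 0
Entry delta = 6 - -2 = 8
Det delta = entry_delta * cofactor = 8 * 0 = 0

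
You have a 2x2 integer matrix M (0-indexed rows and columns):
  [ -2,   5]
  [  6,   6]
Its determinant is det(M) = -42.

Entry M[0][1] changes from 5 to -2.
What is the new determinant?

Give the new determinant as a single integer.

Answer: 0

Derivation:
det is linear in row 0: changing M[0][1] by delta changes det by delta * cofactor(0,1).
Cofactor C_01 = (-1)^(0+1) * minor(0,1) = -6
Entry delta = -2 - 5 = -7
Det delta = -7 * -6 = 42
New det = -42 + 42 = 0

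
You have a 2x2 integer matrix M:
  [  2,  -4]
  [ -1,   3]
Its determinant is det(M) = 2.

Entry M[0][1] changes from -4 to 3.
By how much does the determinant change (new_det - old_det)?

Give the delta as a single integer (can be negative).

Answer: 7

Derivation:
Cofactor C_01 = 1
Entry delta = 3 - -4 = 7
Det delta = entry_delta * cofactor = 7 * 1 = 7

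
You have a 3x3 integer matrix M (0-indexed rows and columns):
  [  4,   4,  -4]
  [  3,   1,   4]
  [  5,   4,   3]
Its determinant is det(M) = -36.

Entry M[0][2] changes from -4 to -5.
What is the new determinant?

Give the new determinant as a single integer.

det is linear in row 0: changing M[0][2] by delta changes det by delta * cofactor(0,2).
Cofactor C_02 = (-1)^(0+2) * minor(0,2) = 7
Entry delta = -5 - -4 = -1
Det delta = -1 * 7 = -7
New det = -36 + -7 = -43

Answer: -43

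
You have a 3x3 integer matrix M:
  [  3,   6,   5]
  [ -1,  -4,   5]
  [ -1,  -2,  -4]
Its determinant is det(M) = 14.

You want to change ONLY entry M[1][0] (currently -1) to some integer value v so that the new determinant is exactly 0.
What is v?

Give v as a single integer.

Answer: -2

Derivation:
det is linear in entry M[1][0]: det = old_det + (v - -1) * C_10
Cofactor C_10 = 14
Want det = 0: 14 + (v - -1) * 14 = 0
  (v - -1) = -14 / 14 = -1
  v = -1 + (-1) = -2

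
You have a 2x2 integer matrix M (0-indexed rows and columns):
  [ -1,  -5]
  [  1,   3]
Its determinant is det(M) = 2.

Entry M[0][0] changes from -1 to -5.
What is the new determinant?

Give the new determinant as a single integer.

Answer: -10

Derivation:
det is linear in row 0: changing M[0][0] by delta changes det by delta * cofactor(0,0).
Cofactor C_00 = (-1)^(0+0) * minor(0,0) = 3
Entry delta = -5 - -1 = -4
Det delta = -4 * 3 = -12
New det = 2 + -12 = -10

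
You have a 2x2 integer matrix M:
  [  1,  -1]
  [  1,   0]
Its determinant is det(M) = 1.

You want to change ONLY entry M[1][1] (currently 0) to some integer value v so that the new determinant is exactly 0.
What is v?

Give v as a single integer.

det is linear in entry M[1][1]: det = old_det + (v - 0) * C_11
Cofactor C_11 = 1
Want det = 0: 1 + (v - 0) * 1 = 0
  (v - 0) = -1 / 1 = -1
  v = 0 + (-1) = -1

Answer: -1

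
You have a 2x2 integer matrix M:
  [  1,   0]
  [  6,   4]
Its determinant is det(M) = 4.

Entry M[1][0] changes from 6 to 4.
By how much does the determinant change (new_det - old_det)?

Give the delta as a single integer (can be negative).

Answer: 0

Derivation:
Cofactor C_10 = 0
Entry delta = 4 - 6 = -2
Det delta = entry_delta * cofactor = -2 * 0 = 0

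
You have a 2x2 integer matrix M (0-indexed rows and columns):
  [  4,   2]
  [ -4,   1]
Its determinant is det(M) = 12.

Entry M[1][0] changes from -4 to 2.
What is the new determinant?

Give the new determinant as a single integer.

det is linear in row 1: changing M[1][0] by delta changes det by delta * cofactor(1,0).
Cofactor C_10 = (-1)^(1+0) * minor(1,0) = -2
Entry delta = 2 - -4 = 6
Det delta = 6 * -2 = -12
New det = 12 + -12 = 0

Answer: 0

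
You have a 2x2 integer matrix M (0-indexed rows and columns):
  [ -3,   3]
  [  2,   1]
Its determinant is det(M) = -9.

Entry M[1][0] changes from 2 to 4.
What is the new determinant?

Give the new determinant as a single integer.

Answer: -15

Derivation:
det is linear in row 1: changing M[1][0] by delta changes det by delta * cofactor(1,0).
Cofactor C_10 = (-1)^(1+0) * minor(1,0) = -3
Entry delta = 4 - 2 = 2
Det delta = 2 * -3 = -6
New det = -9 + -6 = -15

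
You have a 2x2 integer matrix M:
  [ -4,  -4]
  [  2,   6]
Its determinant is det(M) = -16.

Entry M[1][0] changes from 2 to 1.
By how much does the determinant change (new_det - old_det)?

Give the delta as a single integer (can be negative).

Answer: -4

Derivation:
Cofactor C_10 = 4
Entry delta = 1 - 2 = -1
Det delta = entry_delta * cofactor = -1 * 4 = -4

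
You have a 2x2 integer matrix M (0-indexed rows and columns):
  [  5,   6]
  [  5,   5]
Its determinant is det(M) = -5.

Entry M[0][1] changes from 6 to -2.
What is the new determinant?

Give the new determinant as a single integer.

det is linear in row 0: changing M[0][1] by delta changes det by delta * cofactor(0,1).
Cofactor C_01 = (-1)^(0+1) * minor(0,1) = -5
Entry delta = -2 - 6 = -8
Det delta = -8 * -5 = 40
New det = -5 + 40 = 35

Answer: 35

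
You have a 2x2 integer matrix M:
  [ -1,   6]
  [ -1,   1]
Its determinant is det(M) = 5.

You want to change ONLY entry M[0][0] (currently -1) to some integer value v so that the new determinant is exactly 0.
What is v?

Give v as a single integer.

Answer: -6

Derivation:
det is linear in entry M[0][0]: det = old_det + (v - -1) * C_00
Cofactor C_00 = 1
Want det = 0: 5 + (v - -1) * 1 = 0
  (v - -1) = -5 / 1 = -5
  v = -1 + (-5) = -6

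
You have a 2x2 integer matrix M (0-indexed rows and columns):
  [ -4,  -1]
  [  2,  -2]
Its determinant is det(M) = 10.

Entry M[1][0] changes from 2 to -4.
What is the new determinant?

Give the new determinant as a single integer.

det is linear in row 1: changing M[1][0] by delta changes det by delta * cofactor(1,0).
Cofactor C_10 = (-1)^(1+0) * minor(1,0) = 1
Entry delta = -4 - 2 = -6
Det delta = -6 * 1 = -6
New det = 10 + -6 = 4

Answer: 4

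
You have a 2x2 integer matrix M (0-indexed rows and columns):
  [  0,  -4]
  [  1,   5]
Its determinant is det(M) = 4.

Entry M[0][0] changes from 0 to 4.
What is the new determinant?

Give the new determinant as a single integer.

det is linear in row 0: changing M[0][0] by delta changes det by delta * cofactor(0,0).
Cofactor C_00 = (-1)^(0+0) * minor(0,0) = 5
Entry delta = 4 - 0 = 4
Det delta = 4 * 5 = 20
New det = 4 + 20 = 24

Answer: 24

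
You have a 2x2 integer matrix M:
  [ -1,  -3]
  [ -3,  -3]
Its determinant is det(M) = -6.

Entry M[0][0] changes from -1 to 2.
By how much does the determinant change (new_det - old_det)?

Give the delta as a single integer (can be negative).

Answer: -9

Derivation:
Cofactor C_00 = -3
Entry delta = 2 - -1 = 3
Det delta = entry_delta * cofactor = 3 * -3 = -9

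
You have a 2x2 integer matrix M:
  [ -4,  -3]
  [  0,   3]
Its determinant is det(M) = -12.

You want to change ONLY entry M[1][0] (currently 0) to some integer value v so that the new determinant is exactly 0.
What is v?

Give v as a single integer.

det is linear in entry M[1][0]: det = old_det + (v - 0) * C_10
Cofactor C_10 = 3
Want det = 0: -12 + (v - 0) * 3 = 0
  (v - 0) = 12 / 3 = 4
  v = 0 + (4) = 4

Answer: 4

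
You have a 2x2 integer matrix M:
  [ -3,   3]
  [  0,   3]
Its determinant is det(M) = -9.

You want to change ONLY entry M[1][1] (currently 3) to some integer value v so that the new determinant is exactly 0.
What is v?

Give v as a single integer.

det is linear in entry M[1][1]: det = old_det + (v - 3) * C_11
Cofactor C_11 = -3
Want det = 0: -9 + (v - 3) * -3 = 0
  (v - 3) = 9 / -3 = -3
  v = 3 + (-3) = 0

Answer: 0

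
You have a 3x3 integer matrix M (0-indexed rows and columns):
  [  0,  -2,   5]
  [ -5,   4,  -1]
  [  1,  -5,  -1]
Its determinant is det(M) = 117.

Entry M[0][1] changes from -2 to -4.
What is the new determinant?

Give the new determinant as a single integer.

det is linear in row 0: changing M[0][1] by delta changes det by delta * cofactor(0,1).
Cofactor C_01 = (-1)^(0+1) * minor(0,1) = -6
Entry delta = -4 - -2 = -2
Det delta = -2 * -6 = 12
New det = 117 + 12 = 129

Answer: 129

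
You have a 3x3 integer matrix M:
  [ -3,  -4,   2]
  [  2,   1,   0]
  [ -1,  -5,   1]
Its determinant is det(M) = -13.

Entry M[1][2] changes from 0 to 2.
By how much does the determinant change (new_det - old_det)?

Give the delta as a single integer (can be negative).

Answer: -22

Derivation:
Cofactor C_12 = -11
Entry delta = 2 - 0 = 2
Det delta = entry_delta * cofactor = 2 * -11 = -22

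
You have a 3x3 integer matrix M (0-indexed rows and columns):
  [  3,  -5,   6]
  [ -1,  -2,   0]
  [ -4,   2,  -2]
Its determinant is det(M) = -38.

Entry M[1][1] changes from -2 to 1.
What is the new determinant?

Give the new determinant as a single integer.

Answer: 16

Derivation:
det is linear in row 1: changing M[1][1] by delta changes det by delta * cofactor(1,1).
Cofactor C_11 = (-1)^(1+1) * minor(1,1) = 18
Entry delta = 1 - -2 = 3
Det delta = 3 * 18 = 54
New det = -38 + 54 = 16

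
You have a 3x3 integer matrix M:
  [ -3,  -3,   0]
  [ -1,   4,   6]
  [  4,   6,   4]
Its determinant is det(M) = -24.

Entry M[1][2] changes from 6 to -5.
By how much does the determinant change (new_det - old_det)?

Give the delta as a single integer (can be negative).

Answer: -66

Derivation:
Cofactor C_12 = 6
Entry delta = -5 - 6 = -11
Det delta = entry_delta * cofactor = -11 * 6 = -66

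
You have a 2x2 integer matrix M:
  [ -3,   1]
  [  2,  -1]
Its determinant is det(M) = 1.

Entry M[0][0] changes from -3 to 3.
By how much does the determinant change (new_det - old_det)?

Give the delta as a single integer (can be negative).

Cofactor C_00 = -1
Entry delta = 3 - -3 = 6
Det delta = entry_delta * cofactor = 6 * -1 = -6

Answer: -6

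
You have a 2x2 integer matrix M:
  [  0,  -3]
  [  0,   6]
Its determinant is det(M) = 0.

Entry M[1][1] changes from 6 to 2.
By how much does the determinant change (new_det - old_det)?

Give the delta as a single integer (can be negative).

Cofactor C_11 = 0
Entry delta = 2 - 6 = -4
Det delta = entry_delta * cofactor = -4 * 0 = 0

Answer: 0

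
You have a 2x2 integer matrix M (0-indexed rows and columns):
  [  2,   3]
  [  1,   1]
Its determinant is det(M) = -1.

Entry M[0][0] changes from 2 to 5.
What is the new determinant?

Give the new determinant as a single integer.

det is linear in row 0: changing M[0][0] by delta changes det by delta * cofactor(0,0).
Cofactor C_00 = (-1)^(0+0) * minor(0,0) = 1
Entry delta = 5 - 2 = 3
Det delta = 3 * 1 = 3
New det = -1 + 3 = 2

Answer: 2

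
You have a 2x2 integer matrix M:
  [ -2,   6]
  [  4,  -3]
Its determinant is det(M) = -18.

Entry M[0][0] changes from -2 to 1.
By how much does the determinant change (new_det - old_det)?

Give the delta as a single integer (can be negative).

Answer: -9

Derivation:
Cofactor C_00 = -3
Entry delta = 1 - -2 = 3
Det delta = entry_delta * cofactor = 3 * -3 = -9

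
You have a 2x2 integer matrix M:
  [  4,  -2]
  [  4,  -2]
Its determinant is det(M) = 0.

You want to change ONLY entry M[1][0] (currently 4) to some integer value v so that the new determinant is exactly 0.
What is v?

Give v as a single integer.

Answer: 4

Derivation:
det is linear in entry M[1][0]: det = old_det + (v - 4) * C_10
Cofactor C_10 = 2
Want det = 0: 0 + (v - 4) * 2 = 0
  (v - 4) = 0 / 2 = 0
  v = 4 + (0) = 4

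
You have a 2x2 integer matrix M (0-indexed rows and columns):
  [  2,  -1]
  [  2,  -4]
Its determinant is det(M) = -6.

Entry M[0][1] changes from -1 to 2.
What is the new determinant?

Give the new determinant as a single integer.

Answer: -12

Derivation:
det is linear in row 0: changing M[0][1] by delta changes det by delta * cofactor(0,1).
Cofactor C_01 = (-1)^(0+1) * minor(0,1) = -2
Entry delta = 2 - -1 = 3
Det delta = 3 * -2 = -6
New det = -6 + -6 = -12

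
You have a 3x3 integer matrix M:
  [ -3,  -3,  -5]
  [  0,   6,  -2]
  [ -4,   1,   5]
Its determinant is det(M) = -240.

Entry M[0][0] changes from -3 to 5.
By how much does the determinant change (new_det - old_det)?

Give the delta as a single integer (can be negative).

Cofactor C_00 = 32
Entry delta = 5 - -3 = 8
Det delta = entry_delta * cofactor = 8 * 32 = 256

Answer: 256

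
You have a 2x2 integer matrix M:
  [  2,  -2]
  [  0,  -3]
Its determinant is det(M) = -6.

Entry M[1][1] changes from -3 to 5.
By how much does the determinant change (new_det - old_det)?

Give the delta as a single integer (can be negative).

Answer: 16

Derivation:
Cofactor C_11 = 2
Entry delta = 5 - -3 = 8
Det delta = entry_delta * cofactor = 8 * 2 = 16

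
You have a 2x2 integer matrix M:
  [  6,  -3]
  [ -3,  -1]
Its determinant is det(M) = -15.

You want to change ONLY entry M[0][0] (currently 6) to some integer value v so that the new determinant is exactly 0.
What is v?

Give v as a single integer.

det is linear in entry M[0][0]: det = old_det + (v - 6) * C_00
Cofactor C_00 = -1
Want det = 0: -15 + (v - 6) * -1 = 0
  (v - 6) = 15 / -1 = -15
  v = 6 + (-15) = -9

Answer: -9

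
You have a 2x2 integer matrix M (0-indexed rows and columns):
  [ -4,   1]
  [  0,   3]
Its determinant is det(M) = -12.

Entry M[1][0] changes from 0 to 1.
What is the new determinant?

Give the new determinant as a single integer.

Answer: -13

Derivation:
det is linear in row 1: changing M[1][0] by delta changes det by delta * cofactor(1,0).
Cofactor C_10 = (-1)^(1+0) * minor(1,0) = -1
Entry delta = 1 - 0 = 1
Det delta = 1 * -1 = -1
New det = -12 + -1 = -13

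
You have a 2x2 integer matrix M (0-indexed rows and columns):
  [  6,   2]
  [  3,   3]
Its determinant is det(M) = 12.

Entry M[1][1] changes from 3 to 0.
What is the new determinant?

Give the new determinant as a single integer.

det is linear in row 1: changing M[1][1] by delta changes det by delta * cofactor(1,1).
Cofactor C_11 = (-1)^(1+1) * minor(1,1) = 6
Entry delta = 0 - 3 = -3
Det delta = -3 * 6 = -18
New det = 12 + -18 = -6

Answer: -6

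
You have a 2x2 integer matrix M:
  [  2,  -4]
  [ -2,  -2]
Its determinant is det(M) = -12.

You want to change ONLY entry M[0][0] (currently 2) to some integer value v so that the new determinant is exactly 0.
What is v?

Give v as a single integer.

Answer: -4

Derivation:
det is linear in entry M[0][0]: det = old_det + (v - 2) * C_00
Cofactor C_00 = -2
Want det = 0: -12 + (v - 2) * -2 = 0
  (v - 2) = 12 / -2 = -6
  v = 2 + (-6) = -4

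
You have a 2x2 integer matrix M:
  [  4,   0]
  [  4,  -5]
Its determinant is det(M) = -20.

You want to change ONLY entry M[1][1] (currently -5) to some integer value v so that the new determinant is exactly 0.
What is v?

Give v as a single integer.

det is linear in entry M[1][1]: det = old_det + (v - -5) * C_11
Cofactor C_11 = 4
Want det = 0: -20 + (v - -5) * 4 = 0
  (v - -5) = 20 / 4 = 5
  v = -5 + (5) = 0

Answer: 0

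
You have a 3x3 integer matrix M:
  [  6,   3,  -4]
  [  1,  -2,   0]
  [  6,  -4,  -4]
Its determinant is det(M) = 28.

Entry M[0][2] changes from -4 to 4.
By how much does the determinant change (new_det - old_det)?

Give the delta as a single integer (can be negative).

Answer: 64

Derivation:
Cofactor C_02 = 8
Entry delta = 4 - -4 = 8
Det delta = entry_delta * cofactor = 8 * 8 = 64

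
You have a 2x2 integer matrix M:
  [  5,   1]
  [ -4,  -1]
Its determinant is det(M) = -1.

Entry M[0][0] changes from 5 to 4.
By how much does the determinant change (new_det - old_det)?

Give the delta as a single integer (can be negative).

Answer: 1

Derivation:
Cofactor C_00 = -1
Entry delta = 4 - 5 = -1
Det delta = entry_delta * cofactor = -1 * -1 = 1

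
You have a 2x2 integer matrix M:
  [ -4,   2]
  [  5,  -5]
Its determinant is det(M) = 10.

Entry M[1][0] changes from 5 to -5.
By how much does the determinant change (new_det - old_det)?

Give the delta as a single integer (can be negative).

Cofactor C_10 = -2
Entry delta = -5 - 5 = -10
Det delta = entry_delta * cofactor = -10 * -2 = 20

Answer: 20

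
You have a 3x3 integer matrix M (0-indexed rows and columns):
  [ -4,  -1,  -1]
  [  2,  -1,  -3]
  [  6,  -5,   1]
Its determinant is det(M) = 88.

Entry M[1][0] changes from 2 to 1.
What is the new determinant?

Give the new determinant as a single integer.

Answer: 82

Derivation:
det is linear in row 1: changing M[1][0] by delta changes det by delta * cofactor(1,0).
Cofactor C_10 = (-1)^(1+0) * minor(1,0) = 6
Entry delta = 1 - 2 = -1
Det delta = -1 * 6 = -6
New det = 88 + -6 = 82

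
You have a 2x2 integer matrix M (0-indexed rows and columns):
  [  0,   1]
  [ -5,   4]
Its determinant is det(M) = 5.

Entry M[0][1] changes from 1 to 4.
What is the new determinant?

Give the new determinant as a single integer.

Answer: 20

Derivation:
det is linear in row 0: changing M[0][1] by delta changes det by delta * cofactor(0,1).
Cofactor C_01 = (-1)^(0+1) * minor(0,1) = 5
Entry delta = 4 - 1 = 3
Det delta = 3 * 5 = 15
New det = 5 + 15 = 20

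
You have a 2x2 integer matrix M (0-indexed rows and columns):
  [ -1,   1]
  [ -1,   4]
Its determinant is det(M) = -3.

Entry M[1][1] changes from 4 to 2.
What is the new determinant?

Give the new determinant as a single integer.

det is linear in row 1: changing M[1][1] by delta changes det by delta * cofactor(1,1).
Cofactor C_11 = (-1)^(1+1) * minor(1,1) = -1
Entry delta = 2 - 4 = -2
Det delta = -2 * -1 = 2
New det = -3 + 2 = -1

Answer: -1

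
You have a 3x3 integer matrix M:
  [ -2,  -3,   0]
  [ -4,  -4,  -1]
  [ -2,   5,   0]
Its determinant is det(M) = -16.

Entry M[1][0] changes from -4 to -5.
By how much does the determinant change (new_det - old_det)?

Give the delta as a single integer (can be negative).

Cofactor C_10 = 0
Entry delta = -5 - -4 = -1
Det delta = entry_delta * cofactor = -1 * 0 = 0

Answer: 0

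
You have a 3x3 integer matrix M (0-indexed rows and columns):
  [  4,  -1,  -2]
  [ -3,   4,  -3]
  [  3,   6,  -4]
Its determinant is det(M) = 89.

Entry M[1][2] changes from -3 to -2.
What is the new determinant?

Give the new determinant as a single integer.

det is linear in row 1: changing M[1][2] by delta changes det by delta * cofactor(1,2).
Cofactor C_12 = (-1)^(1+2) * minor(1,2) = -27
Entry delta = -2 - -3 = 1
Det delta = 1 * -27 = -27
New det = 89 + -27 = 62

Answer: 62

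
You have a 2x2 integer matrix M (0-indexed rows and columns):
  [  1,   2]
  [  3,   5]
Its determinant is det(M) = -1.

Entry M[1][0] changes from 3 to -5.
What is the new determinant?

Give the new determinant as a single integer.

Answer: 15

Derivation:
det is linear in row 1: changing M[1][0] by delta changes det by delta * cofactor(1,0).
Cofactor C_10 = (-1)^(1+0) * minor(1,0) = -2
Entry delta = -5 - 3 = -8
Det delta = -8 * -2 = 16
New det = -1 + 16 = 15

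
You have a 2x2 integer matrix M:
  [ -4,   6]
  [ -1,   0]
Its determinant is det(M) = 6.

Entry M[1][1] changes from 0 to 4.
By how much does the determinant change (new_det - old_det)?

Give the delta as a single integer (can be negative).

Cofactor C_11 = -4
Entry delta = 4 - 0 = 4
Det delta = entry_delta * cofactor = 4 * -4 = -16

Answer: -16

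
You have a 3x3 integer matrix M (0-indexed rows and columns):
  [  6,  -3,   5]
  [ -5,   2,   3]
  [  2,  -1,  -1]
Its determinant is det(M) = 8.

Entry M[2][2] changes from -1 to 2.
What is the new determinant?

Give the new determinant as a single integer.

det is linear in row 2: changing M[2][2] by delta changes det by delta * cofactor(2,2).
Cofactor C_22 = (-1)^(2+2) * minor(2,2) = -3
Entry delta = 2 - -1 = 3
Det delta = 3 * -3 = -9
New det = 8 + -9 = -1

Answer: -1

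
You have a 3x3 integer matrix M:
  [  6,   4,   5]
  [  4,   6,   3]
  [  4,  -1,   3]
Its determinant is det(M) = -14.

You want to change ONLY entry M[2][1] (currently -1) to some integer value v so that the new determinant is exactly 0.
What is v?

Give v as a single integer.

det is linear in entry M[2][1]: det = old_det + (v - -1) * C_21
Cofactor C_21 = 2
Want det = 0: -14 + (v - -1) * 2 = 0
  (v - -1) = 14 / 2 = 7
  v = -1 + (7) = 6

Answer: 6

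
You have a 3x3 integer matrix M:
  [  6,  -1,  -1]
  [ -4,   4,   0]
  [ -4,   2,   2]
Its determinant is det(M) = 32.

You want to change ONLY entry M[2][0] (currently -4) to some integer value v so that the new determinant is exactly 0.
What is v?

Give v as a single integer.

det is linear in entry M[2][0]: det = old_det + (v - -4) * C_20
Cofactor C_20 = 4
Want det = 0: 32 + (v - -4) * 4 = 0
  (v - -4) = -32 / 4 = -8
  v = -4 + (-8) = -12

Answer: -12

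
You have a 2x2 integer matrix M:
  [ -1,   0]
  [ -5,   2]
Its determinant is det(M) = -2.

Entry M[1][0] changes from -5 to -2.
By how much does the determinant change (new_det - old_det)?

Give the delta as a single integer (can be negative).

Answer: 0

Derivation:
Cofactor C_10 = 0
Entry delta = -2 - -5 = 3
Det delta = entry_delta * cofactor = 3 * 0 = 0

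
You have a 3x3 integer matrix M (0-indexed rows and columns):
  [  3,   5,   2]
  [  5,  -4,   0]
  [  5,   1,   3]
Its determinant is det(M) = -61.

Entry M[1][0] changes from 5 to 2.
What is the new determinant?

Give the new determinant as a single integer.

det is linear in row 1: changing M[1][0] by delta changes det by delta * cofactor(1,0).
Cofactor C_10 = (-1)^(1+0) * minor(1,0) = -13
Entry delta = 2 - 5 = -3
Det delta = -3 * -13 = 39
New det = -61 + 39 = -22

Answer: -22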